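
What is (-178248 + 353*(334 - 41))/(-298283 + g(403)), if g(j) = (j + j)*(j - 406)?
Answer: 74819/300701 ≈ 0.24882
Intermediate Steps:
g(j) = 2*j*(-406 + j) (g(j) = (2*j)*(-406 + j) = 2*j*(-406 + j))
(-178248 + 353*(334 - 41))/(-298283 + g(403)) = (-178248 + 353*(334 - 41))/(-298283 + 2*403*(-406 + 403)) = (-178248 + 353*293)/(-298283 + 2*403*(-3)) = (-178248 + 103429)/(-298283 - 2418) = -74819/(-300701) = -74819*(-1/300701) = 74819/300701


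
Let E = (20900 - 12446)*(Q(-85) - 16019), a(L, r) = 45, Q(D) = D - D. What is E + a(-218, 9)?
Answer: -135424581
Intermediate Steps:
Q(D) = 0
E = -135424626 (E = (20900 - 12446)*(0 - 16019) = 8454*(-16019) = -135424626)
E + a(-218, 9) = -135424626 + 45 = -135424581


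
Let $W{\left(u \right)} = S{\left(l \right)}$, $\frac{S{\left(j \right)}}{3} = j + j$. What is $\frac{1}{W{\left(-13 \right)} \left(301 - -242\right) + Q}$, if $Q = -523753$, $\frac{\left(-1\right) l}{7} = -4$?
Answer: $- \frac{1}{432529} \approx -2.312 \cdot 10^{-6}$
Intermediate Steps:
$l = 28$ ($l = \left(-7\right) \left(-4\right) = 28$)
$S{\left(j \right)} = 6 j$ ($S{\left(j \right)} = 3 \left(j + j\right) = 3 \cdot 2 j = 6 j$)
$W{\left(u \right)} = 168$ ($W{\left(u \right)} = 6 \cdot 28 = 168$)
$\frac{1}{W{\left(-13 \right)} \left(301 - -242\right) + Q} = \frac{1}{168 \left(301 - -242\right) - 523753} = \frac{1}{168 \left(301 + 242\right) - 523753} = \frac{1}{168 \cdot 543 - 523753} = \frac{1}{91224 - 523753} = \frac{1}{-432529} = - \frac{1}{432529}$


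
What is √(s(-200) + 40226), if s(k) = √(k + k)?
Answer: √(40226 + 20*I) ≈ 200.56 + 0.0499*I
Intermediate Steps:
s(k) = √2*√k (s(k) = √(2*k) = √2*√k)
√(s(-200) + 40226) = √(√2*√(-200) + 40226) = √(√2*(10*I*√2) + 40226) = √(20*I + 40226) = √(40226 + 20*I)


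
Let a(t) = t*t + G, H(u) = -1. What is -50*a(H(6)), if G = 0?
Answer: -50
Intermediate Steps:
a(t) = t² (a(t) = t*t + 0 = t² + 0 = t²)
-50*a(H(6)) = -50*(-1)² = -50*1 = -50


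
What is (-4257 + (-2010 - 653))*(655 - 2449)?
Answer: 12414480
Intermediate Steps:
(-4257 + (-2010 - 653))*(655 - 2449) = (-4257 - 2663)*(-1794) = -6920*(-1794) = 12414480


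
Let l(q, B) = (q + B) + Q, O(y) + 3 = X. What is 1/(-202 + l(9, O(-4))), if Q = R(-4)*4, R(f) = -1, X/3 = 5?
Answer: -1/185 ≈ -0.0054054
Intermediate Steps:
X = 15 (X = 3*5 = 15)
Q = -4 (Q = -1*4 = -4)
O(y) = 12 (O(y) = -3 + 15 = 12)
l(q, B) = -4 + B + q (l(q, B) = (q + B) - 4 = (B + q) - 4 = -4 + B + q)
1/(-202 + l(9, O(-4))) = 1/(-202 + (-4 + 12 + 9)) = 1/(-202 + 17) = 1/(-185) = -1/185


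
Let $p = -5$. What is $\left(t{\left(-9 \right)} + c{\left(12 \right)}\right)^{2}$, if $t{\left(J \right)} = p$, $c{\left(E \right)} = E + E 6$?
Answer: $6241$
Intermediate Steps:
$c{\left(E \right)} = 7 E$ ($c{\left(E \right)} = E + 6 E = 7 E$)
$t{\left(J \right)} = -5$
$\left(t{\left(-9 \right)} + c{\left(12 \right)}\right)^{2} = \left(-5 + 7 \cdot 12\right)^{2} = \left(-5 + 84\right)^{2} = 79^{2} = 6241$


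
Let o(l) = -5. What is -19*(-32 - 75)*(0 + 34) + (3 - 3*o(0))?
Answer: 69140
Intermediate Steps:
-19*(-32 - 75)*(0 + 34) + (3 - 3*o(0)) = -19*(-32 - 75)*(0 + 34) + (3 - 3*(-5)) = -(-2033)*34 + (3 + 15) = -19*(-3638) + 18 = 69122 + 18 = 69140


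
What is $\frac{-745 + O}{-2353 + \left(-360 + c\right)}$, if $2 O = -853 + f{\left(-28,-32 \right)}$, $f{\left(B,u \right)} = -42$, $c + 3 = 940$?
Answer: $\frac{795}{1184} \approx 0.67145$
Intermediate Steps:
$c = 937$ ($c = -3 + 940 = 937$)
$O = - \frac{895}{2}$ ($O = \frac{-853 - 42}{2} = \frac{1}{2} \left(-895\right) = - \frac{895}{2} \approx -447.5$)
$\frac{-745 + O}{-2353 + \left(-360 + c\right)} = \frac{-745 - \frac{895}{2}}{-2353 + \left(-360 + 937\right)} = - \frac{2385}{2 \left(-2353 + 577\right)} = - \frac{2385}{2 \left(-1776\right)} = \left(- \frac{2385}{2}\right) \left(- \frac{1}{1776}\right) = \frac{795}{1184}$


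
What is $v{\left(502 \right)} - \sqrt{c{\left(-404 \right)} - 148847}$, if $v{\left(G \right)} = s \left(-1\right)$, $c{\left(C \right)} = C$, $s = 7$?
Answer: $-7 - i \sqrt{149251} \approx -7.0 - 386.33 i$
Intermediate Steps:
$v{\left(G \right)} = -7$ ($v{\left(G \right)} = 7 \left(-1\right) = -7$)
$v{\left(502 \right)} - \sqrt{c{\left(-404 \right)} - 148847} = -7 - \sqrt{-404 - 148847} = -7 - \sqrt{-149251} = -7 - i \sqrt{149251}$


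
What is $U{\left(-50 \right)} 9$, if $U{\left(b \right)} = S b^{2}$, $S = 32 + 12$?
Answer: $990000$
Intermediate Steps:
$S = 44$
$U{\left(b \right)} = 44 b^{2}$
$U{\left(-50 \right)} 9 = 44 \left(-50\right)^{2} \cdot 9 = 44 \cdot 2500 \cdot 9 = 110000 \cdot 9 = 990000$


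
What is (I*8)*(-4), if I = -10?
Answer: 320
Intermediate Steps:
(I*8)*(-4) = -10*8*(-4) = -80*(-4) = 320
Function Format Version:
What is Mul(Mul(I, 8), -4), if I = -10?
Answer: 320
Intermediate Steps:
Mul(Mul(I, 8), -4) = Mul(Mul(-10, 8), -4) = Mul(-80, -4) = 320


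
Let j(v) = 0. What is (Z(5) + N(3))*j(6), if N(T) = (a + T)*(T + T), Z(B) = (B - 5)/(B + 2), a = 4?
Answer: 0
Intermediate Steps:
Z(B) = (-5 + B)/(2 + B)
N(T) = 2*T*(4 + T) (N(T) = (4 + T)*(T + T) = (4 + T)*(2*T) = 2*T*(4 + T))
(Z(5) + N(3))*j(6) = ((-5 + 5)/(2 + 5) + 2*3*(4 + 3))*0 = (0/7 + 2*3*7)*0 = ((⅐)*0 + 42)*0 = (0 + 42)*0 = 42*0 = 0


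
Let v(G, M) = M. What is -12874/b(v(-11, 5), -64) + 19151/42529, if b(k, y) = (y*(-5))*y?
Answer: 469865413/435496960 ≈ 1.0789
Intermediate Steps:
b(k, y) = -5*y² (b(k, y) = (-5*y)*y = -5*y²)
-12874/b(v(-11, 5), -64) + 19151/42529 = -12874/((-5*(-64)²)) + 19151/42529 = -12874/((-5*4096)) + 19151*(1/42529) = -12874/(-20480) + 19151/42529 = -12874*(-1/20480) + 19151/42529 = 6437/10240 + 19151/42529 = 469865413/435496960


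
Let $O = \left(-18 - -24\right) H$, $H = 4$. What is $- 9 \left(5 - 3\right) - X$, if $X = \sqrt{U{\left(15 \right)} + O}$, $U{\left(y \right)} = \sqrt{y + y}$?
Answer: $-18 - \sqrt{24 + \sqrt{30}} \approx -23.429$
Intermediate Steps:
$U{\left(y \right)} = \sqrt{2} \sqrt{y}$ ($U{\left(y \right)} = \sqrt{2 y} = \sqrt{2} \sqrt{y}$)
$O = 24$ ($O = \left(-18 - -24\right) 4 = \left(-18 + 24\right) 4 = 6 \cdot 4 = 24$)
$X = \sqrt{24 + \sqrt{30}}$ ($X = \sqrt{\sqrt{2} \sqrt{15} + 24} = \sqrt{\sqrt{30} + 24} = \sqrt{24 + \sqrt{30}} \approx 5.4293$)
$- 9 \left(5 - 3\right) - X = - 9 \left(5 - 3\right) - \sqrt{24 + \sqrt{30}} = \left(-9\right) 2 - \sqrt{24 + \sqrt{30}} = -18 - \sqrt{24 + \sqrt{30}}$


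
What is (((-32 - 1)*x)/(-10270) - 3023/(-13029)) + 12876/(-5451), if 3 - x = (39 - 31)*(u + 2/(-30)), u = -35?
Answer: -18758668789/15387900450 ≈ -1.2191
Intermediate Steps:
x = 4253/15 (x = 3 - (39 - 31)*(-35 + 2/(-30)) = 3 - 8*(-35 + 2*(-1/30)) = 3 - 8*(-35 - 1/15) = 3 - 8*(-526)/15 = 3 - 1*(-4208/15) = 3 + 4208/15 = 4253/15 ≈ 283.53)
(((-32 - 1)*x)/(-10270) - 3023/(-13029)) + 12876/(-5451) = (((-32 - 1)*(4253/15))/(-10270) - 3023/(-13029)) + 12876/(-5451) = (-33*4253/15*(-1/10270) - 3023*(-1/13029)) + 12876*(-1/5451) = (-46783/5*(-1/10270) + 3023/13029) - 4292/1817 = (46783/51350 + 3023/13029) - 4292/1817 = 764766757/669039150 - 4292/1817 = -18758668789/15387900450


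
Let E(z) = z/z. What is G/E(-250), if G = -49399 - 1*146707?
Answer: -196106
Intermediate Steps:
G = -196106 (G = -49399 - 146707 = -196106)
E(z) = 1
G/E(-250) = -196106/1 = -196106*1 = -196106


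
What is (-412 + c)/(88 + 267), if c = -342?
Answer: -754/355 ≈ -2.1239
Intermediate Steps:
(-412 + c)/(88 + 267) = (-412 - 342)/(88 + 267) = -754/355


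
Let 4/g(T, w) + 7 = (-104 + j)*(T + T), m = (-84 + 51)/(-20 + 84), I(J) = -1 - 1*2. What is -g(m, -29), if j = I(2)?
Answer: -128/3307 ≈ -0.038706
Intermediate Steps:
I(J) = -3 (I(J) = -1 - 2 = -3)
j = -3
m = -33/64 ≈ -0.51563
g(T, w) = 4/(-7 - 214*T) (g(T, w) = 4/(-7 + (-104 - 3)*(T + T)) = 4/(-7 - 214*T))
-g(m, -29) = -(-4)/(7 + 214*(-33/64)) = -(-4)/(7 - 3531/32) = -(-4)/(-3307/32) = -(-4)*(-32)/3307 = -1*128/3307 = -128/3307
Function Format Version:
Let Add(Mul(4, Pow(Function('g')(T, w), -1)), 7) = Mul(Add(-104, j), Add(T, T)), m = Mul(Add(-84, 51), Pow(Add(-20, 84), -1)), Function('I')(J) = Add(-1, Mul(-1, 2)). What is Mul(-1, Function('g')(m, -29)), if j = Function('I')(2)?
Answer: Rational(-128, 3307) ≈ -0.038706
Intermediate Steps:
Function('I')(J) = -3 (Function('I')(J) = Add(-1, -2) = -3)
j = -3
m = Rational(-33, 64) (m = Mul(-33, Pow(64, -1)) = Mul(-33, Rational(1, 64)) = Rational(-33, 64) ≈ -0.51563)
Function('g')(T, w) = Mul(4, Pow(Add(-7, Mul(-214, T)), -1)) (Function('g')(T, w) = Mul(4, Pow(Add(-7, Mul(Add(-104, -3), Add(T, T))), -1)) = Mul(4, Pow(Add(-7, Mul(-107, Mul(2, T))), -1)) = Mul(4, Pow(Add(-7, Mul(-214, T)), -1)))
Mul(-1, Function('g')(m, -29)) = Mul(-1, Mul(-4, Pow(Add(7, Mul(214, Rational(-33, 64))), -1))) = Mul(-1, Mul(-4, Pow(Add(7, Rational(-3531, 32)), -1))) = Mul(-1, Mul(-4, Pow(Rational(-3307, 32), -1))) = Mul(-1, Mul(-4, Rational(-32, 3307))) = Mul(-1, Rational(128, 3307)) = Rational(-128, 3307)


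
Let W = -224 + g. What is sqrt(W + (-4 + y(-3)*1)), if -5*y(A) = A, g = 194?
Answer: I*sqrt(835)/5 ≈ 5.7793*I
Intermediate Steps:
y(A) = -A/5
W = -30 (W = -224 + 194 = -30)
sqrt(W + (-4 + y(-3)*1)) = sqrt(-30 + (-4 - 1/5*(-3)*1)) = sqrt(-30 + (-4 + (3/5)*1)) = sqrt(-30 + (-4 + 3/5)) = sqrt(-30 - 17/5) = sqrt(-167/5) = I*sqrt(835)/5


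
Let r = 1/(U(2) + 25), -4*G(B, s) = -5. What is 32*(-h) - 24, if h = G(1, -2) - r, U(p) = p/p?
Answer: -816/13 ≈ -62.769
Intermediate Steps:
U(p) = 1
G(B, s) = 5/4 (G(B, s) = -¼*(-5) = 5/4)
r = 1/26 (r = 1/(1 + 25) = 1/26 ≈ 0.038462)
h = 63/52 (h = 5/4 - 1*1/26 = 5/4 - 1/26 = 63/52 ≈ 1.2115)
32*(-h) - 24 = 32*(-1*63/52) - 24 = 32*(-63/52) - 24 = -504/13 - 24 = -816/13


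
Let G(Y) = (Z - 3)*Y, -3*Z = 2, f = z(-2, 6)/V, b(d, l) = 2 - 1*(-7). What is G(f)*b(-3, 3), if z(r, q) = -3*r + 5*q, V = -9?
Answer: 132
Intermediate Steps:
b(d, l) = 9 (b(d, l) = 2 + 7 = 9)
f = -4 (f = (-3*(-2) + 5*6)/(-9) = (6 + 30)*(-⅑) = 36*(-⅑) = -4)
Z = -⅔ (Z = -⅓*2 = -⅔ ≈ -0.66667)
G(Y) = -11*Y/3 (G(Y) = (-⅔ - 3)*Y = -11*Y/3)
G(f)*b(-3, 3) = -11/3*(-4)*9 = (44/3)*9 = 132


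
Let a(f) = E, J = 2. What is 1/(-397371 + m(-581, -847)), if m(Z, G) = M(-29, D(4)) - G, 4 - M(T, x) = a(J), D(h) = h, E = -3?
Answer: -1/396517 ≈ -2.5220e-6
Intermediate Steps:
a(f) = -3
M(T, x) = 7 (M(T, x) = 4 - 1*(-3) = 4 + 3 = 7)
m(Z, G) = 7 - G
1/(-397371 + m(-581, -847)) = 1/(-397371 + (7 - 1*(-847))) = 1/(-397371 + (7 + 847)) = 1/(-397371 + 854) = 1/(-396517) = -1/396517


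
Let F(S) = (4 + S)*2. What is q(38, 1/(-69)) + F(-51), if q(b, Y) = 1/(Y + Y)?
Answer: -257/2 ≈ -128.50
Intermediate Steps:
q(b, Y) = 1/(2*Y)
F(S) = 8 + 2*S
q(38, 1/(-69)) + F(-51) = 1/(2*(1/(-69))) + (8 + 2*(-51)) = 1/(2*(-1/69)) + (8 - 102) = (½)*(-69) - 94 = -69/2 - 94 = -257/2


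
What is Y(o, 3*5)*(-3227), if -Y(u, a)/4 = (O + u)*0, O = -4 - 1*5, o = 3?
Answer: 0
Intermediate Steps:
O = -9 (O = -4 - 5 = -9)
Y(u, a) = 0 (Y(u, a) = -4*(-9 + u)*0 = -4*0 = 0)
Y(o, 3*5)*(-3227) = 0*(-3227) = 0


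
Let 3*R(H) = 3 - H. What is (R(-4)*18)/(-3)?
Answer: -14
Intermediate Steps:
R(H) = 1 - H/3 (R(H) = (3 - H)/3 = 1 - H/3)
(R(-4)*18)/(-3) = ((1 - 1/3*(-4))*18)/(-3) = ((1 + 4/3)*18)*(-1/3) = ((7/3)*18)*(-1/3) = 42*(-1/3) = -14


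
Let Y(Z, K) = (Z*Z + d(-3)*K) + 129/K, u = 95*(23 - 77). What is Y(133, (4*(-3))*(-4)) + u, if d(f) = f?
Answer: 198683/16 ≈ 12418.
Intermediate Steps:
u = -5130 (u = 95*(-54) = -5130)
Y(Z, K) = Z² - 3*K + 129/K (Y(Z, K) = (Z*Z - 3*K) + 129/K = (Z² - 3*K) + 129/K = Z² - 3*K + 129/K)
Y(133, (4*(-3))*(-4)) + u = (133² - 3*4*(-3)*(-4) + 129/(((4*(-3))*(-4)))) - 5130 = (17689 - (-36)*(-4) + 129/((-12*(-4)))) - 5130 = (17689 - 3*48 + 129/48) - 5130 = (17689 - 144 + 129*(1/48)) - 5130 = (17689 - 144 + 43/16) - 5130 = 280763/16 - 5130 = 198683/16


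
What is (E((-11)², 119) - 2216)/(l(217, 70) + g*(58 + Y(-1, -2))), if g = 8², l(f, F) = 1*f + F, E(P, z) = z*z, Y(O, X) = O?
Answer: 2389/787 ≈ 3.0356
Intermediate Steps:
E(P, z) = z²
l(f, F) = F + f (l(f, F) = f + F = F + f)
g = 64
(E((-11)², 119) - 2216)/(l(217, 70) + g*(58 + Y(-1, -2))) = (119² - 2216)/((70 + 217) + 64*(58 - 1)) = (14161 - 2216)/(287 + 64*57) = 11945/(287 + 3648) = 11945/3935 = 11945*(1/3935) = 2389/787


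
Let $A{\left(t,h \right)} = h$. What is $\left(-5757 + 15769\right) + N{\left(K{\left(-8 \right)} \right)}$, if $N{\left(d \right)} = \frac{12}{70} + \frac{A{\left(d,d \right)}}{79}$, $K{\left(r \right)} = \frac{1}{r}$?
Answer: $\frac{221469197}{22120} \approx 10012.0$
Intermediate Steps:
$N{\left(d \right)} = \frac{6}{35} + \frac{d}{79}$ ($N{\left(d \right)} = \frac{12}{70} + \frac{d}{79} = 12 \cdot \frac{1}{70} + d \frac{1}{79} = \frac{6}{35} + \frac{d}{79}$)
$\left(-5757 + 15769\right) + N{\left(K{\left(-8 \right)} \right)} = \left(-5757 + 15769\right) + \left(\frac{6}{35} + \frac{1}{79 \left(-8\right)}\right) = 10012 + \left(\frac{6}{35} + \frac{1}{79} \left(- \frac{1}{8}\right)\right) = 10012 + \left(\frac{6}{35} - \frac{1}{632}\right) = 10012 + \frac{3757}{22120} = \frac{221469197}{22120}$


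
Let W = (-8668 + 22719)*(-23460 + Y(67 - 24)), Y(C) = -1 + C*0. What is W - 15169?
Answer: -329665680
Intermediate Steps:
Y(C) = -1 (Y(C) = -1 + 0 = -1)
W = -329650511 (W = (-8668 + 22719)*(-23460 - 1) = 14051*(-23461) = -329650511)
W - 15169 = -329650511 - 15169 = -329665680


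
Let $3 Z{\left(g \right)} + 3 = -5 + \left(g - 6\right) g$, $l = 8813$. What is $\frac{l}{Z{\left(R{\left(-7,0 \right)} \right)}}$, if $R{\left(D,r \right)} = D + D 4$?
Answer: $\frac{26439}{1427} \approx 18.528$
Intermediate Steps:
$R{\left(D,r \right)} = 5 D$ ($R{\left(D,r \right)} = D + 4 D = 5 D$)
$Z{\left(g \right)} = - \frac{8}{3} + \frac{g \left(-6 + g\right)}{3}$ ($Z{\left(g \right)} = -1 + \frac{-5 + \left(g - 6\right) g}{3} = -1 + \frac{-5 + \left(-6 + g\right) g}{3} = -1 + \frac{-5 + g \left(-6 + g\right)}{3} = -1 + \left(- \frac{5}{3} + \frac{g \left(-6 + g\right)}{3}\right) = - \frac{8}{3} + \frac{g \left(-6 + g\right)}{3}$)
$\frac{l}{Z{\left(R{\left(-7,0 \right)} \right)}} = \frac{8813}{- \frac{8}{3} - 2 \cdot 5 \left(-7\right) + \frac{\left(5 \left(-7\right)\right)^{2}}{3}} = \frac{8813}{- \frac{8}{3} - -70 + \frac{\left(-35\right)^{2}}{3}} = \frac{8813}{- \frac{8}{3} + 70 + \frac{1}{3} \cdot 1225} = \frac{8813}{- \frac{8}{3} + 70 + \frac{1225}{3}} = \frac{8813}{\frac{1427}{3}} = 8813 \cdot \frac{3}{1427} = \frac{26439}{1427}$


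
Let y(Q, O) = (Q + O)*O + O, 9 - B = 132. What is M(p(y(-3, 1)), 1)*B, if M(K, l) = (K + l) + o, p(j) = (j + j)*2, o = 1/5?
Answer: 1722/5 ≈ 344.40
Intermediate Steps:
B = -123 (B = 9 - 1*132 = 9 - 132 = -123)
o = 1/5 ≈ 0.20000
y(Q, O) = O + O*(O + Q) (y(Q, O) = (O + Q)*O + O = O*(O + Q) + O = O + O*(O + Q))
p(j) = 4*j (p(j) = (2*j)*2 = 4*j)
M(K, l) = 1/5 + K + l (M(K, l) = (K + l) + 1/5 = 1/5 + K + l)
M(p(y(-3, 1)), 1)*B = (1/5 + 4*(1*(1 + 1 - 3)) + 1)*(-123) = (1/5 + 4*(1*(-1)) + 1)*(-123) = (1/5 + 4*(-1) + 1)*(-123) = (1/5 - 4 + 1)*(-123) = -14/5*(-123) = 1722/5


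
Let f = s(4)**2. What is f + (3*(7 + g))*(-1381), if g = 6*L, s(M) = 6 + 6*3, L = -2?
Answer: 21291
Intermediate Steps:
s(M) = 24 (s(M) = 6 + 18 = 24)
g = -12 (g = 6*(-2) = -12)
f = 576 (f = 24**2 = 576)
f + (3*(7 + g))*(-1381) = 576 + (3*(7 - 12))*(-1381) = 576 + (3*(-5))*(-1381) = 576 - 15*(-1381) = 576 + 20715 = 21291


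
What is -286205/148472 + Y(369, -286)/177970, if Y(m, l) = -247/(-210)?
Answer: -205701983383/106710538200 ≈ -1.9277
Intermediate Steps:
Y(m, l) = 247/210 (Y(m, l) = -247*(-1/210) = 247/210)
-286205/148472 + Y(369, -286)/177970 = -286205/148472 + (247/210)/177970 = -286205*1/148472 + (247/210)*(1/177970) = -286205/148472 + 19/2874900 = -205701983383/106710538200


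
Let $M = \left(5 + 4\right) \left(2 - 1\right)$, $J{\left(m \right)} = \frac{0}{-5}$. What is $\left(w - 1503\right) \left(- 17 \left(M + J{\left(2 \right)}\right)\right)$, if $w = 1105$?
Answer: $60894$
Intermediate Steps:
$J{\left(m \right)} = 0$ ($J{\left(m \right)} = 0 \left(- \frac{1}{5}\right) = 0$)
$M = 9$ ($M = 9 \cdot 1 = 9$)
$\left(w - 1503\right) \left(- 17 \left(M + J{\left(2 \right)}\right)\right) = \left(1105 - 1503\right) \left(- 17 \left(9 + 0\right)\right) = - 398 \left(\left(-17\right) 9\right) = \left(-398\right) \left(-153\right) = 60894$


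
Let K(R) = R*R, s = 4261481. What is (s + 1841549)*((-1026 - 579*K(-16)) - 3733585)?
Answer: -23697058490050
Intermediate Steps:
K(R) = R²
(s + 1841549)*((-1026 - 579*K(-16)) - 3733585) = (4261481 + 1841549)*((-1026 - 579*(-16)²) - 3733585) = 6103030*((-1026 - 579*256) - 3733585) = 6103030*((-1026 - 148224) - 3733585) = 6103030*(-149250 - 3733585) = 6103030*(-3882835) = -23697058490050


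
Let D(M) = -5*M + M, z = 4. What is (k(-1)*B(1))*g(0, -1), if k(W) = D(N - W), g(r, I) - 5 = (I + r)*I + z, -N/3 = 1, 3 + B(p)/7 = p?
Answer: -1120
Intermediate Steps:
B(p) = -21 + 7*p
N = -3 (N = -3*1 = -3)
D(M) = -4*M
g(r, I) = 9 + I*(I + r) (g(r, I) = 5 + ((I + r)*I + 4) = 5 + (I*(I + r) + 4) = 5 + (4 + I*(I + r)) = 9 + I*(I + r))
k(W) = 12 + 4*W (k(W) = -4*(-3 - W) = 12 + 4*W)
(k(-1)*B(1))*g(0, -1) = ((12 + 4*(-1))*(-21 + 7*1))*(9 + (-1)**2 - 1*0) = ((12 - 4)*(-21 + 7))*(9 + 1 + 0) = (8*(-14))*10 = -112*10 = -1120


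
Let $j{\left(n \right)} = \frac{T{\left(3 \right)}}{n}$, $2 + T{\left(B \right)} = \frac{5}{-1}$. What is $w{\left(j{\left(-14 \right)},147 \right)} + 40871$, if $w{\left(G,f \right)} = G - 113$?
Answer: $\frac{81517}{2} \approx 40759.0$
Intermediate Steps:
$T{\left(B \right)} = -7$ ($T{\left(B \right)} = -2 + \frac{5}{-1} = -2 + 5 \left(-1\right) = -2 - 5 = -7$)
$j{\left(n \right)} = - \frac{7}{n}$
$w{\left(G,f \right)} = -113 + G$ ($w{\left(G,f \right)} = G - 113 = -113 + G$)
$w{\left(j{\left(-14 \right)},147 \right)} + 40871 = \left(-113 - \frac{7}{-14}\right) + 40871 = \left(-113 - - \frac{1}{2}\right) + 40871 = \left(-113 + \frac{1}{2}\right) + 40871 = - \frac{225}{2} + 40871 = \frac{81517}{2}$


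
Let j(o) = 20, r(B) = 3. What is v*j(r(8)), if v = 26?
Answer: 520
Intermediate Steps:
v*j(r(8)) = 26*20 = 520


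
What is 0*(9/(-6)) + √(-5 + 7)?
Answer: √2 ≈ 1.4142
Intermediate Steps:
0*(9/(-6)) + √(-5 + 7) = 0*(9*(-⅙)) + √2 = 0*(-3/2) + √2 = 0 + √2 = √2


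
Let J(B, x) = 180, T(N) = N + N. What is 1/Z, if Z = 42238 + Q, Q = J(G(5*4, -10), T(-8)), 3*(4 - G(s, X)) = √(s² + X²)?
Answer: 1/42418 ≈ 2.3575e-5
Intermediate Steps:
G(s, X) = 4 - √(X² + s²)/3 (G(s, X) = 4 - √(s² + X²)/3 = 4 - √(X² + s²)/3)
T(N) = 2*N
Q = 180
Z = 42418 (Z = 42238 + 180 = 42418)
1/Z = 1/42418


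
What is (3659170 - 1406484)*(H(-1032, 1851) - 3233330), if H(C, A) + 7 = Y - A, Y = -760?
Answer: -7289574756328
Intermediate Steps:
H(C, A) = -767 - A (H(C, A) = -7 + (-760 - A) = -767 - A)
(3659170 - 1406484)*(H(-1032, 1851) - 3233330) = (3659170 - 1406484)*((-767 - 1*1851) - 3233330) = 2252686*((-767 - 1851) - 3233330) = 2252686*(-2618 - 3233330) = 2252686*(-3235948) = -7289574756328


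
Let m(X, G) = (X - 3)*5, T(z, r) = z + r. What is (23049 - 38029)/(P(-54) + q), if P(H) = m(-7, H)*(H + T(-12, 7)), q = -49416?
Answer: 1070/3319 ≈ 0.32239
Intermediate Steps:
T(z, r) = r + z
m(X, G) = -15 + 5*X (m(X, G) = (-3 + X)*5 = -15 + 5*X)
P(H) = 250 - 50*H (P(H) = (-15 + 5*(-7))*(H + (7 - 12)) = (-15 - 35)*(H - 5) = -50*(-5 + H) = 250 - 50*H)
(23049 - 38029)/(P(-54) + q) = (23049 - 38029)/((250 - 50*(-54)) - 49416) = -14980/((250 + 2700) - 49416) = -14980/(2950 - 49416) = -14980/(-46466) = -14980*(-1/46466) = 1070/3319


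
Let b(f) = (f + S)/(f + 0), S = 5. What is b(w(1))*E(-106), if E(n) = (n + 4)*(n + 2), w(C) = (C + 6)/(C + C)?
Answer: 180336/7 ≈ 25762.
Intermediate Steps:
w(C) = (6 + C)/(2*C) (w(C) = (6 + C)/((2*C)) = (6 + C)*(1/(2*C)) = (6 + C)/(2*C))
b(f) = (5 + f)/f (b(f) = (f + 5)/(f + 0) = (5 + f)/f)
E(n) = (2 + n)*(4 + n) (E(n) = (4 + n)*(2 + n) = (2 + n)*(4 + n))
b(w(1))*E(-106) = ((5 + (½)*(6 + 1)/1)/(((½)*(6 + 1)/1)))*(8 + (-106)² + 6*(-106)) = ((5 + (½)*1*7)/(((½)*1*7)))*(8 + 11236 - 636) = ((5 + 7/2)/(7/2))*10608 = ((2/7)*(17/2))*10608 = (17/7)*10608 = 180336/7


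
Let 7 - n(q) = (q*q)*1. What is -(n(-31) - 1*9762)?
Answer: 10716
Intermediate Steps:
n(q) = 7 - q² (n(q) = 7 - q*q = 7 - q²)
-(n(-31) - 1*9762) = -((7 - 1*(-31)²) - 1*9762) = -((7 - 1*961) - 9762) = -((7 - 961) - 9762) = -(-954 - 9762) = -1*(-10716) = 10716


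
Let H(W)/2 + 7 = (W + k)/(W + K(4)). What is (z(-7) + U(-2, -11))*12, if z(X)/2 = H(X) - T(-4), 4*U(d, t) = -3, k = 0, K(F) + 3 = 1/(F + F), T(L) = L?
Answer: -16983/79 ≈ -214.97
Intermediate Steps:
K(F) = -3 + 1/(2*F) (K(F) = -3 + 1/(F + F) = -3 + 1/(2*F))
U(d, t) = -¾ (U(d, t) = (¼)*(-3) = -¾)
H(W) = -14 + 2*W/(-23/8 + W) (H(W) = -14 + 2*((W + 0)/(W + (-3 + (½)/4))) = -14 + 2*(W/(W + (-3 + (½)*(¼)))) = -14 + 2*(W/(W + (-3 + ⅛))) = -14 + 2*(W/(W - 23/8)) = -14 + 2*(W/(-23/8 + W)) = -14 + 2*W/(-23/8 + W))
z(X) = 8 + 4*(161 - 48*X)/(-23 + 8*X) (z(X) = 2*(2*(161 - 48*X)/(-23 + 8*X) - 1*(-4)) = 2*(2*(161 - 48*X)/(-23 + 8*X) + 4) = 2*(4 + 2*(161 - 48*X)/(-23 + 8*X)) = 8 + 4*(161 - 48*X)/(-23 + 8*X))
(z(-7) + U(-2, -11))*12 = (4*(115 - 32*(-7))/(-23 + 8*(-7)) - ¾)*12 = (4*(115 + 224)/(-23 - 56) - ¾)*12 = (4*339/(-79) - ¾)*12 = (4*(-1/79)*339 - ¾)*12 = (-1356/79 - ¾)*12 = -5661/316*12 = -16983/79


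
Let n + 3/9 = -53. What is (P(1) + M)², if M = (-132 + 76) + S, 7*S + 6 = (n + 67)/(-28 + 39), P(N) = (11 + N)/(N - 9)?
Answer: 722480641/213444 ≈ 3384.9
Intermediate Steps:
n = -160/3 (n = -⅓ - 53 = -160/3 ≈ -53.333)
P(N) = (11 + N)/(-9 + N)
S = -157/231 (S = -6/7 + ((-160/3 + 67)/(-28 + 39))/7 = -6/7 + ((41/3)/11)/7 = -6/7 + ((41/3)*(1/11))/7 = -6/7 + (⅐)*(41/33) = -6/7 + 41/231 = -157/231 ≈ -0.67965)
M = -13093/231 (M = (-132 + 76) - 157/231 = -56 - 157/231 = -13093/231 ≈ -56.680)
(P(1) + M)² = ((11 + 1)/(-9 + 1) - 13093/231)² = (12/(-8) - 13093/231)² = (-⅛*12 - 13093/231)² = (-3/2 - 13093/231)² = (-26879/462)² = 722480641/213444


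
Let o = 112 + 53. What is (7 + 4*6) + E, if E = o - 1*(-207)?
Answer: 403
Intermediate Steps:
o = 165
E = 372 (E = 165 - 1*(-207) = 165 + 207 = 372)
(7 + 4*6) + E = (7 + 4*6) + 372 = (7 + 24) + 372 = 31 + 372 = 403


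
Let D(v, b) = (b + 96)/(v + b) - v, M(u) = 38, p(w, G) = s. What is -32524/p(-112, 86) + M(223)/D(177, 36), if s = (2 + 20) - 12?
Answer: -203662516/62615 ≈ -3252.6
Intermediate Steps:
s = 10 (s = 22 - 12 = 10)
p(w, G) = 10
D(v, b) = -v + (96 + b)/(b + v) (D(v, b) = (96 + b)/(b + v) - v = -v + (96 + b)/(b + v))
-32524/p(-112, 86) + M(223)/D(177, 36) = -32524/10 + 38/(((96 + 36 - 1*177**2 - 1*36*177)/(36 + 177))) = -32524*1/10 + 38/(((96 + 36 - 1*31329 - 6372)/213)) = -16262/5 + 38/(((96 + 36 - 31329 - 6372)/213)) = -16262/5 + 38/(((1/213)*(-37569))) = -16262/5 + 38/(-12523/71) = -16262/5 + 38*(-71/12523) = -16262/5 - 2698/12523 = -203662516/62615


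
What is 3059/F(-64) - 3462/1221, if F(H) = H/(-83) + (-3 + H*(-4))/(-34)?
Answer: -505021204/1094423 ≈ -461.45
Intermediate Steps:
F(H) = 3/34 + 149*H/1411 (F(H) = H*(-1/83) + (-3 - 4*H)*(-1/34) = -H/83 + (3/34 + 2*H/17) = 3/34 + 149*H/1411)
3059/F(-64) - 3462/1221 = 3059/(3/34 + (149/1411)*(-64)) - 3462/1221 = 3059/(3/34 - 9536/1411) - 3462*1/1221 = 3059/(-18823/2822) - 1154/407 = 3059*(-2822/18823) - 1154/407 = -1233214/2689 - 1154/407 = -505021204/1094423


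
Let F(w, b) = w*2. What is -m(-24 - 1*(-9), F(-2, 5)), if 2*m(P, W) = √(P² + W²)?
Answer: -√241/2 ≈ -7.7621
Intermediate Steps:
F(w, b) = 2*w
m(P, W) = √(P² + W²)/2
-m(-24 - 1*(-9), F(-2, 5)) = -√((-24 - 1*(-9))² + (2*(-2))²)/2 = -√((-24 + 9)² + (-4)²)/2 = -√((-15)² + 16)/2 = -√(225 + 16)/2 = -√241/2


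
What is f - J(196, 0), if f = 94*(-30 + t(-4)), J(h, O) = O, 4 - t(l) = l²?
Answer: -3948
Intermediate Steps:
t(l) = 4 - l²
f = -3948 (f = 94*(-30 + (4 - 1*(-4)²)) = 94*(-30 + (4 - 1*16)) = 94*(-30 + (4 - 16)) = 94*(-30 - 12) = 94*(-42) = -3948)
f - J(196, 0) = -3948 - 1*0 = -3948 + 0 = -3948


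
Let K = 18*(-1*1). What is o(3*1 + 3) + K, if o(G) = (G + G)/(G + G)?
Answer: -17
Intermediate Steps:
o(G) = 1 (o(G) = (2*G)/((2*G)) = (2*G)*(1/(2*G)) = 1)
K = -18 (K = 18*(-1) = -18)
o(3*1 + 3) + K = 1 - 18 = -17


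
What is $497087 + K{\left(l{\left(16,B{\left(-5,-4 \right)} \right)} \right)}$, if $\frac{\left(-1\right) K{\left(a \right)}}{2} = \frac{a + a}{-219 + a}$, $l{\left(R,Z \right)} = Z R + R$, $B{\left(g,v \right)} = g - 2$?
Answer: $\frac{52194007}{105} \approx 4.9709 \cdot 10^{5}$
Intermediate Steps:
$B{\left(g,v \right)} = -2 + g$ ($B{\left(g,v \right)} = g - 2 = -2 + g$)
$l{\left(R,Z \right)} = R + R Z$ ($l{\left(R,Z \right)} = R Z + R = R + R Z$)
$K{\left(a \right)} = - \frac{4 a}{-219 + a}$ ($K{\left(a \right)} = - 2 \frac{a + a}{-219 + a} = - 2 \frac{2 a}{-219 + a} = - \frac{4 a}{-219 + a}$)
$497087 + K{\left(l{\left(16,B{\left(-5,-4 \right)} \right)} \right)} = 497087 - \frac{4 \cdot 16 \left(1 - 7\right)}{-219 + 16 \left(1 - 7\right)} = 497087 - \frac{4 \cdot 16 \left(-6\right)}{-219 + 16 \left(-6\right)} = 497087 - - \frac{384}{-219 - 96} = 497087 - - \frac{384}{-315} = 497087 - \left(-384\right) \left(- \frac{1}{315}\right) = 497087 - \frac{128}{105} = \frac{52194007}{105}$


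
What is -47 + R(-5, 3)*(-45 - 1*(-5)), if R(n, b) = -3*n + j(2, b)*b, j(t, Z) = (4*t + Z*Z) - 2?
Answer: -2447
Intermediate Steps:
j(t, Z) = -2 + Z² + 4*t (j(t, Z) = (4*t + Z²) - 2 = (Z² + 4*t) - 2 = -2 + Z² + 4*t)
R(n, b) = -3*n + b*(6 + b²) (R(n, b) = -3*n + (-2 + b² + 4*2)*b = -3*n + (-2 + b² + 8)*b = -3*n + (6 + b²)*b = -3*n + b*(6 + b²))
-47 + R(-5, 3)*(-45 - 1*(-5)) = -47 + (-3*(-5) + 3*(6 + 3²))*(-45 - 1*(-5)) = -47 + (15 + 3*(6 + 9))*(-45 + 5) = -47 + (15 + 3*15)*(-40) = -47 + (15 + 45)*(-40) = -47 + 60*(-40) = -47 - 2400 = -2447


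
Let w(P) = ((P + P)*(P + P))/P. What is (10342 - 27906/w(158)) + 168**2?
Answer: 12172903/316 ≈ 38522.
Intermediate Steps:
w(P) = 4*P (w(P) = ((2*P)*(2*P))/P = (4*P**2)/P = 4*P)
(10342 - 27906/w(158)) + 168**2 = (10342 - 27906/(4*158)) + 168**2 = (10342 - 27906/632) + 28224 = (10342 - 27906*1/632) + 28224 = (10342 - 13953/316) + 28224 = 3254119/316 + 28224 = 12172903/316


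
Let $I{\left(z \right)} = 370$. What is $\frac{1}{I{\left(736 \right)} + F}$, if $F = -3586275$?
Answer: $- \frac{1}{3585905} \approx -2.7887 \cdot 10^{-7}$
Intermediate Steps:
$\frac{1}{I{\left(736 \right)} + F} = \frac{1}{370 - 3586275} = \frac{1}{-3585905} = - \frac{1}{3585905}$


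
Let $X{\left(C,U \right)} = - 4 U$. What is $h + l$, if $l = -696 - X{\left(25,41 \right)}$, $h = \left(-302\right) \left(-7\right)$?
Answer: $1582$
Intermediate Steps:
$h = 2114$
$l = -532$ ($l = -696 - \left(-4\right) 41 = -696 - -164 = -696 + 164 = -532$)
$h + l = 2114 - 532 = 1582$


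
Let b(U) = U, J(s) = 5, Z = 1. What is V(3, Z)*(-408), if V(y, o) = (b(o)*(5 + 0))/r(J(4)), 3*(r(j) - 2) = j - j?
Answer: -1020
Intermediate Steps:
r(j) = 2 (r(j) = 2 + (j - j)/3 = 2 + (⅓)*0 = 2 + 0 = 2)
V(y, o) = 5*o/2 (V(y, o) = (o*(5 + 0))/2 = (o*5)*(½) = (5*o)*(½) = 5*o/2)
V(3, Z)*(-408) = ((5/2)*1)*(-408) = (5/2)*(-408) = -1020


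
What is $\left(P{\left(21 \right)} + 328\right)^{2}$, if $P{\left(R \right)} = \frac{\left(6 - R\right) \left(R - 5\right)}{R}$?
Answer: $\frac{4910656}{49} \approx 1.0022 \cdot 10^{5}$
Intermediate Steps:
$P{\left(R \right)} = \frac{\left(-5 + R\right) \left(6 - R\right)}{R}$ ($P{\left(R \right)} = \frac{\left(6 - R\right) \left(-5 + R\right)}{R} = \frac{\left(-5 + R\right) \left(6 - R\right)}{R}$)
$\left(P{\left(21 \right)} + 328\right)^{2} = \left(\left(11 - 21 - \frac{30}{21}\right) + 328\right)^{2} = \left(\left(11 - 21 - \frac{10}{7}\right) + 328\right)^{2} = \left(- \frac{80}{7} + 328\right)^{2} = \left(\frac{2216}{7}\right)^{2} = \frac{4910656}{49}$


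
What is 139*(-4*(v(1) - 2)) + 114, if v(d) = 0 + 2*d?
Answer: 114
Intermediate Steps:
v(d) = 2*d
139*(-4*(v(1) - 2)) + 114 = 139*(-4*(2*1 - 2)) + 114 = 139*(-4*(2 - 2)) + 114 = 139*(-4*0) + 114 = 139*0 + 114 = 0 + 114 = 114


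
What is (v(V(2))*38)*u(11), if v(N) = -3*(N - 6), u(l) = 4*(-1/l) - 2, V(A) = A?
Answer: -11856/11 ≈ -1077.8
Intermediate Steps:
u(l) = -2 - 4/l (u(l) = -4/l - 2 = -2 - 4/l)
v(N) = 18 - 3*N (v(N) = -3*(-6 + N) = 18 - 3*N)
(v(V(2))*38)*u(11) = ((18 - 3*2)*38)*(-2 - 4/11) = ((18 - 6)*38)*(-2 - 4*1/11) = (12*38)*(-2 - 4/11) = 456*(-26/11) = -11856/11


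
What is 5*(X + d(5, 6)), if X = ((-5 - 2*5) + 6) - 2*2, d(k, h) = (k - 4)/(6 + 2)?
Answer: -515/8 ≈ -64.375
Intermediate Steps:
d(k, h) = -½ + k/8 (d(k, h) = (-4 + k)/8 = (-4 + k)*(⅛) = -½ + k/8)
X = -13 (X = ((-5 - 10) + 6) - 4 = (-15 + 6) - 4 = -9 - 4 = -13)
5*(X + d(5, 6)) = 5*(-13 + (-½ + (⅛)*5)) = 5*(-13 + (-½ + 5/8)) = 5*(-13 + ⅛) = 5*(-103/8) = -515/8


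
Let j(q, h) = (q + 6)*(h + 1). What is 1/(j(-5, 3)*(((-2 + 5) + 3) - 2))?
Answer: 1/16 ≈ 0.062500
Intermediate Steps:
j(q, h) = (1 + h)*(6 + q) (j(q, h) = (6 + q)*(1 + h) = (1 + h)*(6 + q))
1/(j(-5, 3)*(((-2 + 5) + 3) - 2)) = 1/((6 - 5 + 6*3 + 3*(-5))*(((-2 + 5) + 3) - 2)) = 1/((6 - 5 + 18 - 15)*((3 + 3) - 2)) = 1/(4*(6 - 2)) = 1/(4*4) = 1/16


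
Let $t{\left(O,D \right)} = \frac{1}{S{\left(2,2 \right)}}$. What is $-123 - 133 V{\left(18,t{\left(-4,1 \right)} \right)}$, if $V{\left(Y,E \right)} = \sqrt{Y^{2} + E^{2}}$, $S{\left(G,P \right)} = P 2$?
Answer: $-123 - \frac{133 \sqrt{5185}}{4} \approx -2517.2$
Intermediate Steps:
$S{\left(G,P \right)} = 2 P$
$t{\left(O,D \right)} = \frac{1}{4}$ ($t{\left(O,D \right)} = \frac{1}{2 \cdot 2} = \frac{1}{4}$)
$V{\left(Y,E \right)} = \sqrt{E^{2} + Y^{2}}$
$-123 - 133 V{\left(18,t{\left(-4,1 \right)} \right)} = -123 - 133 \sqrt{\left(\frac{1}{4}\right)^{2} + 18^{2}} = -123 - 133 \sqrt{\frac{1}{16} + 324} = -123 - 133 \sqrt{\frac{5185}{16}} = -123 - 133 \frac{\sqrt{5185}}{4} = -123 - \frac{133 \sqrt{5185}}{4}$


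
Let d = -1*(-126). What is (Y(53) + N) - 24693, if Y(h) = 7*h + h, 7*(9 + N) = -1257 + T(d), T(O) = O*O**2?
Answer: 1829173/7 ≈ 2.6131e+5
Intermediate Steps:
d = 126
T(O) = O**3
N = 1999056/7 (N = -9 + (-1257 + 126**3)/7 = -9 + (-1257 + 2000376)/7 = -9 + (1/7)*1999119 = -9 + 1999119/7 = 1999056/7 ≈ 2.8558e+5)
Y(h) = 8*h
(Y(53) + N) - 24693 = (8*53 + 1999056/7) - 24693 = (424 + 1999056/7) - 24693 = 2002024/7 - 24693 = 1829173/7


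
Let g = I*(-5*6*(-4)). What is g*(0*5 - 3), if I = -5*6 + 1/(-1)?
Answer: 11160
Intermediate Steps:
I = -31 (I = -30 - 1 = -31)
g = -3720 (g = -31*(-5*6)*(-4) = -(-930)*(-4) = -31*120 = -3720)
g*(0*5 - 3) = -3720*(0*5 - 3) = -3720*(0 - 3) = -3720*(-3) = 11160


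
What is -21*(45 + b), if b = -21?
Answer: -504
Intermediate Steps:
-21*(45 + b) = -21*(45 - 21) = -21*24 = -504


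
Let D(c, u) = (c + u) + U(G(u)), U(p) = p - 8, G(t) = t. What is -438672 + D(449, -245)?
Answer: -438721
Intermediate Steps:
U(p) = -8 + p
D(c, u) = -8 + c + 2*u (D(c, u) = (c + u) + (-8 + u) = -8 + c + 2*u)
-438672 + D(449, -245) = -438672 + (-8 + 449 + 2*(-245)) = -438672 + (-8 + 449 - 490) = -438672 - 49 = -438721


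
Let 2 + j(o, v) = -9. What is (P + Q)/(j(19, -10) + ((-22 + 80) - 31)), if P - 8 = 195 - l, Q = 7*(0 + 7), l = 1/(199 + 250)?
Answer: 113147/7184 ≈ 15.750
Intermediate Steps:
j(o, v) = -11 (j(o, v) = -2 - 9 = -11)
l = 1/449 ≈ 0.0022272
Q = 49 (Q = 7*7 = 49)
P = 91146/449 (P = 8 + (195 - 1*1/449) = 8 + (195 - 1/449) = 8 + 87554/449 = 91146/449 ≈ 203.00)
(P + Q)/(j(19, -10) + ((-22 + 80) - 31)) = (91146/449 + 49)/(-11 + ((-22 + 80) - 31)) = 113147/(449*(-11 + (58 - 31))) = 113147/(449*(-11 + 27)) = (113147/449)/16 = (113147/449)*(1/16) = 113147/7184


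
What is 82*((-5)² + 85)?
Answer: 9020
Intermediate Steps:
82*((-5)² + 85) = 82*(25 + 85) = 82*110 = 9020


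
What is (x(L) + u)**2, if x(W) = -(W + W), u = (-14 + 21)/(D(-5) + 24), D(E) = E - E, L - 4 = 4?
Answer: 142129/576 ≈ 246.75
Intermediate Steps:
L = 8 (L = 4 + 4 = 8)
D(E) = 0
u = 7/24 (u = (-14 + 21)/(0 + 24) = 7/24 ≈ 0.29167)
x(W) = -2*W
(x(L) + u)**2 = (-2*8 + 7/24)**2 = (-16 + 7/24)**2 = (-377/24)**2 = 142129/576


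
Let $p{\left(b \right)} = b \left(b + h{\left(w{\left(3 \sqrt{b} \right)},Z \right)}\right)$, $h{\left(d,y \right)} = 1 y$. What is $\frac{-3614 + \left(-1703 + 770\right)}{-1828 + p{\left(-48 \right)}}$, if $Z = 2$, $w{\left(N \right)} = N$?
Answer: $- \frac{4547}{380} \approx -11.966$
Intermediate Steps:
$h{\left(d,y \right)} = y$
$p{\left(b \right)} = b \left(2 + b\right)$ ($p{\left(b \right)} = b \left(b + 2\right) = b \left(2 + b\right)$)
$\frac{-3614 + \left(-1703 + 770\right)}{-1828 + p{\left(-48 \right)}} = \frac{-3614 + \left(-1703 + 770\right)}{-1828 - 48 \left(2 - 48\right)} = \frac{-3614 - 933}{-1828 - -2208} = - \frac{4547}{-1828 + 2208} = - \frac{4547}{380}$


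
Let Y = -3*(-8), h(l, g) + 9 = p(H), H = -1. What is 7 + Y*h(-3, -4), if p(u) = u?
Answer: -233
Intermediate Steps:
h(l, g) = -10 (h(l, g) = -9 - 1 = -10)
Y = 24
7 + Y*h(-3, -4) = 7 + 24*(-10) = 7 - 240 = -233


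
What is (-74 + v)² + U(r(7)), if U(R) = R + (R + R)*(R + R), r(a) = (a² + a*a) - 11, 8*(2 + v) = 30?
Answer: 569329/16 ≈ 35583.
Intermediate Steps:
v = 7/4 (v = -2 + (⅛)*30 = -2 + 15/4 = 7/4 ≈ 1.7500)
r(a) = -11 + 2*a² (r(a) = (a² + a²) - 11 = 2*a² - 11 = -11 + 2*a²)
U(R) = R + 4*R² (U(R) = R + (2*R)*(2*R) = R + 4*R²)
(-74 + v)² + U(r(7)) = (-74 + 7/4)² + (-11 + 2*7²)*(1 + 4*(-11 + 2*7²)) = (-289/4)² + (-11 + 2*49)*(1 + 4*(-11 + 2*49)) = 83521/16 + (-11 + 98)*(1 + 4*(-11 + 98)) = 83521/16 + 87*(1 + 4*87) = 83521/16 + 87*(1 + 348) = 83521/16 + 87*349 = 83521/16 + 30363 = 569329/16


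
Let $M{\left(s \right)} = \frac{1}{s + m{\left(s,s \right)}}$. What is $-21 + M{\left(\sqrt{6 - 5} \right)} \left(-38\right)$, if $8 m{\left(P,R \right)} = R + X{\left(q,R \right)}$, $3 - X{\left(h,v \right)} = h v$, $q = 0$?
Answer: $- \frac{139}{3} \approx -46.333$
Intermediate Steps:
$X{\left(h,v \right)} = 3 - h v$
$m{\left(P,R \right)} = \frac{3}{8} + \frac{R}{8}$ ($m{\left(P,R \right)} = \frac{R + \left(3 - 0 R\right)}{8} = \frac{R + \left(3 + 0\right)}{8} = \frac{R + 3}{8} = \frac{3 + R}{8} = \frac{3}{8} + \frac{R}{8}$)
$M{\left(s \right)} = \frac{1}{\frac{3}{8} + \frac{9 s}{8}}$ ($M{\left(s \right)} = \frac{1}{s + \left(\frac{3}{8} + \frac{s}{8}\right)} = \frac{1}{\frac{3}{8} + \frac{9 s}{8}}$)
$-21 + M{\left(\sqrt{6 - 5} \right)} \left(-38\right) = -21 + \frac{8}{3 \left(1 + 3 \sqrt{6 - 5}\right)} \left(-38\right) = -21 + \frac{8}{3 \left(1 + 3 \sqrt{1}\right)} \left(-38\right) = -21 + \frac{8}{3 \left(1 + 3 \cdot 1\right)} \left(-38\right) = -21 + \frac{8}{3 \left(1 + 3\right)} \left(-38\right) = -21 + \frac{8}{3 \cdot 4} \left(-38\right) = -21 + \frac{8}{3} \cdot \frac{1}{4} \left(-38\right) = -21 + \frac{2}{3} \left(-38\right) = -21 - \frac{76}{3} = - \frac{139}{3}$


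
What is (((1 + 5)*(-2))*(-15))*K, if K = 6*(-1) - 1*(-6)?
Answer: 0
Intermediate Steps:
K = 0 (K = -6 + 6 = 0)
(((1 + 5)*(-2))*(-15))*K = (((1 + 5)*(-2))*(-15))*0 = ((6*(-2))*(-15))*0 = -12*(-15)*0 = 180*0 = 0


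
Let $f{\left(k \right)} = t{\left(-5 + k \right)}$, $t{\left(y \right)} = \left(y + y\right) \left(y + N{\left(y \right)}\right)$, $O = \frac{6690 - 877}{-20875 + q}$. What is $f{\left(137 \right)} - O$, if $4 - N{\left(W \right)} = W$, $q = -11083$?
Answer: $\frac{33753461}{31958} \approx 1056.2$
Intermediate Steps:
$N{\left(W \right)} = 4 - W$
$O = - \frac{5813}{31958}$ ($O = \frac{6690 - 877}{-20875 - 11083} = \frac{5813}{-31958} = 5813 \left(- \frac{1}{31958}\right) = - \frac{5813}{31958} \approx -0.1819$)
$t{\left(y \right)} = 8 y$ ($t{\left(y \right)} = \left(y + y\right) \left(y - \left(-4 + y\right)\right) = 2 y 4 = 8 y$)
$f{\left(k \right)} = -40 + 8 k$ ($f{\left(k \right)} = 8 \left(-5 + k\right) = -40 + 8 k$)
$f{\left(137 \right)} - O = \left(-40 + 8 \cdot 137\right) - - \frac{5813}{31958} = \left(-40 + 1096\right) + \frac{5813}{31958} = 1056 + \frac{5813}{31958} = \frac{33753461}{31958}$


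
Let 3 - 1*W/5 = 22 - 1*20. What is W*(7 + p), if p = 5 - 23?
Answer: -55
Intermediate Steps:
p = -18
W = 5 (W = 15 - 5*(22 - 1*20) = 15 - 5*(22 - 20) = 15 - 5*2 = 15 - 10 = 5)
W*(7 + p) = 5*(7 - 18) = 5*(-11) = -55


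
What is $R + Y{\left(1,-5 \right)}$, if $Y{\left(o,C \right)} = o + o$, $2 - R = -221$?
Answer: $225$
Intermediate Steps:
$R = 223$ ($R = 2 - -221 = 2 + 221 = 223$)
$Y{\left(o,C \right)} = 2 o$
$R + Y{\left(1,-5 \right)} = 223 + 2 \cdot 1 = 223 + 2 = 225$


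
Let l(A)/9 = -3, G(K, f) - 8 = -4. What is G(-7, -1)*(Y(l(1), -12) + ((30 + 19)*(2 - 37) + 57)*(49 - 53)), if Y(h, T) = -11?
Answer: 26484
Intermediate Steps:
G(K, f) = 4 (G(K, f) = 8 - 4 = 4)
l(A) = -27 (l(A) = 9*(-3) = -27)
G(-7, -1)*(Y(l(1), -12) + ((30 + 19)*(2 - 37) + 57)*(49 - 53)) = 4*(-11 + ((30 + 19)*(2 - 37) + 57)*(49 - 53)) = 4*(-11 + (49*(-35) + 57)*(-4)) = 4*(-11 + (-1715 + 57)*(-4)) = 4*(-11 - 1658*(-4)) = 4*(-11 + 6632) = 4*6621 = 26484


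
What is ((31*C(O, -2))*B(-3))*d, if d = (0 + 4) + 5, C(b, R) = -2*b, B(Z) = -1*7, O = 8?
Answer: 31248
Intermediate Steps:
B(Z) = -7
d = 9 (d = 4 + 5 = 9)
((31*C(O, -2))*B(-3))*d = ((31*(-2*8))*(-7))*9 = ((31*(-16))*(-7))*9 = -496*(-7)*9 = 3472*9 = 31248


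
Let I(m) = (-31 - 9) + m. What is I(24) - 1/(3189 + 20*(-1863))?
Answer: -545135/34071 ≈ -16.000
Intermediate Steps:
I(m) = -40 + m
I(24) - 1/(3189 + 20*(-1863)) = (-40 + 24) - 1/(3189 + 20*(-1863)) = -16 - 1/(3189 - 37260) = -16 - 1/(-34071) = -16 - 1*(-1/34071) = -16 + 1/34071 = -545135/34071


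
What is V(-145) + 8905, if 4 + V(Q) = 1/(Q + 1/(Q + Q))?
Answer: 374295661/42051 ≈ 8901.0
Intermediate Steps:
V(Q) = -4 + 1/(Q + 1/(2*Q)) (V(Q) = -4 + 1/(Q + 1/(Q + Q)) = -4 + 1/(Q + 1/(2*Q)))
V(-145) + 8905 = 2*(-2 - 145 - 4*(-145)²)/(1 + 2*(-145)²) + 8905 = 2*(-2 - 145 - 4*21025)/(1 + 2*21025) + 8905 = 2*(-2 - 145 - 84100)/(1 + 42050) + 8905 = 2*(-84247)/42051 + 8905 = 2*(1/42051)*(-84247) + 8905 = -168494/42051 + 8905 = 374295661/42051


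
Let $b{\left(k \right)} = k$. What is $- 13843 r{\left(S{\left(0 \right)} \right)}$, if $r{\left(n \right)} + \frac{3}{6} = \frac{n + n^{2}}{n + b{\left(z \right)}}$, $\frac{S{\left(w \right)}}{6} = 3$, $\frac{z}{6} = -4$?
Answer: $\frac{1591945}{2} \approx 7.9597 \cdot 10^{5}$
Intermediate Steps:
$z = -24$ ($z = 6 \left(-4\right) = -24$)
$S{\left(w \right)} = 18$ ($S{\left(w \right)} = 6 \cdot 3 = 18$)
$r{\left(n \right)} = - \frac{1}{2} + \frac{n + n^{2}}{-24 + n}$ ($r{\left(n \right)} = - \frac{1}{2} + \frac{n + n^{2}}{n - 24} = - \frac{1}{2} + \frac{n + n^{2}}{-24 + n}$)
$- 13843 r{\left(S{\left(0 \right)} \right)} = - 13843 \frac{12 + 18^{2} + \frac{1}{2} \cdot 18}{-24 + 18} = - 13843 \frac{12 + 324 + 9}{-6} = - 13843 \left(\left(- \frac{1}{6}\right) 345\right) = \left(-13843\right) \left(- \frac{115}{2}\right) = \frac{1591945}{2}$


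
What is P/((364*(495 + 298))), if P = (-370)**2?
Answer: 34225/72163 ≈ 0.47427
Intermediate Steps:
P = 136900
P/((364*(495 + 298))) = 136900/((364*(495 + 298))) = 136900/((364*793)) = 136900/288652 = 136900*(1/288652) = 34225/72163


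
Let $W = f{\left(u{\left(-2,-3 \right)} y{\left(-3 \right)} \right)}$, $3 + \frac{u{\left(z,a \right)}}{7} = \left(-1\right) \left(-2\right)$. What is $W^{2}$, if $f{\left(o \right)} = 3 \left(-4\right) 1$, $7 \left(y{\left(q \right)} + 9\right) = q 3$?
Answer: $144$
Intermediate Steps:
$y{\left(q \right)} = -9 + \frac{3 q}{7}$ ($y{\left(q \right)} = -9 + \frac{q 3}{7} = -9 + \frac{3 q}{7}$)
$u{\left(z,a \right)} = -7$ ($u{\left(z,a \right)} = -21 + 7 \left(\left(-1\right) \left(-2\right)\right) = -21 + 7 \cdot 2 = -21 + 14 = -7$)
$f{\left(o \right)} = -12$ ($f{\left(o \right)} = \left(-12\right) 1 = -12$)
$W = -12$
$W^{2} = \left(-12\right)^{2} = 144$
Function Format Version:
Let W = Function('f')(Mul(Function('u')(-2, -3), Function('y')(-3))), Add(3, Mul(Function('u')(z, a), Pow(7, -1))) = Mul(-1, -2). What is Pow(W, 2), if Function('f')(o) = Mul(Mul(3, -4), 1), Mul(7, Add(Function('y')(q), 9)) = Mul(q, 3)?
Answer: 144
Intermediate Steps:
Function('y')(q) = Add(-9, Mul(Rational(3, 7), q)) (Function('y')(q) = Add(-9, Mul(Rational(1, 7), Mul(q, 3))) = Add(-9, Mul(Rational(1, 7), Mul(3, q))) = Add(-9, Mul(Rational(3, 7), q)))
Function('u')(z, a) = -7 (Function('u')(z, a) = Add(-21, Mul(7, Mul(-1, -2))) = Add(-21, Mul(7, 2)) = Add(-21, 14) = -7)
Function('f')(o) = -12 (Function('f')(o) = Mul(-12, 1) = -12)
W = -12
Pow(W, 2) = Pow(-12, 2) = 144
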